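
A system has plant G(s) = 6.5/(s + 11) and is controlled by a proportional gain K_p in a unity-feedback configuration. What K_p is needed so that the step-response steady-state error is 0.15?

For a type-0 loop with proportional control, e_ss = 1/(1 + K_p·G(0)).
G(0) = 0.5909. Require 1/(1 + K_p·0.5909) = 0.15, so 1 + 0.5909·K_p = 6.667.
K_p = (6.667 − 1)/0.5909 = 9.59.

K_p = 9.59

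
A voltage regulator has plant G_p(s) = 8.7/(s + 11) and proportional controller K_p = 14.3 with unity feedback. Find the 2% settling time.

T_s ≈ 0.0295 s

Closed-loop transfer function: T(s) = K_p·G_p(s)/(1 + K_p·G_p(s)) = 124.4/(s + 11 + 124.4) = 124.4/(s + 135.4).
Time constant τ = 1/135.4 = 0.007385 s, so the 2% settling time is about 4τ = 0.0295 s.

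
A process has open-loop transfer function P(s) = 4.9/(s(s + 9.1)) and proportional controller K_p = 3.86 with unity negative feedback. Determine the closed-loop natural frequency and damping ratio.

1 + K_p·P(s) = 0 gives s² + 9.1s + 18.91 = 0.
So ω_n² = 18.91 ⇒ ω_n = 4.349 rad/s, and ζ = 9.1/(2ω_n) = 1.05.

ω_n = 4.35 rad/s, ζ = 1.05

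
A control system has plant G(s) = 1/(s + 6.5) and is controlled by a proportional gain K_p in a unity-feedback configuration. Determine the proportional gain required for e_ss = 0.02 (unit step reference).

For a type-0 loop with proportional control, e_ss = 1/(1 + K_p·G(0)).
G(0) = 0.1538. Require 1/(1 + K_p·0.1538) = 0.02, so 1 + 0.1538·K_p = 50.
K_p = (50 − 1)/0.1538 = 318.

K_p = 318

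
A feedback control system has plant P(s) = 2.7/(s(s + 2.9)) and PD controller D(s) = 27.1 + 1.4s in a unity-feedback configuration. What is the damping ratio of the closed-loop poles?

ζ = 0.39

Forward path: (27.1 + 1.4s)·2.7/(s(s+2.9)). The closed-loop characteristic equation is s² + (2.9 + 2.7·1.4)s + 2.7·27.1 = 0.
That is s² + 6.68s + 73.17 = 0, so ω_n = 8.554 rad/s and ζ = 6.68/(2·8.554) = 0.3905.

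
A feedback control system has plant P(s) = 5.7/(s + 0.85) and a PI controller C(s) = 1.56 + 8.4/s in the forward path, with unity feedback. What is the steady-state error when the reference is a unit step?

The open loop C(s)P(s) has a pole at the origin (type 1), so the static position error constant is infinite and e_ss = 1/(1+∞) = 0.

0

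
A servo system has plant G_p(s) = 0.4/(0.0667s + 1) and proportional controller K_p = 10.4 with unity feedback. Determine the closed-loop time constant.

τ = 0.0129 s

Closed loop: T(s) = K_p·G_p/(1+K_p·G_p) = 4.16/(0.0667s + 1 + 4.16), with pole at s = −(1 + 4.16)/0.0667 = −77.36.
Closed-loop time constant τ = 1/77.36 = 0.0129 s.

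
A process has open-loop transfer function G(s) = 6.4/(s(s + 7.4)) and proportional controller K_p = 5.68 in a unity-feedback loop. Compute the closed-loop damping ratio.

The closed-loop denominator is s(s+7.4) + 5.68·6.4 = s² + 7.4s + 36.35.
So ω_n² = 36.35 ⇒ ω_n = 6.029 rad/s, and ζ = 7.4/(2ω_n) = 0.614.

ζ = 0.614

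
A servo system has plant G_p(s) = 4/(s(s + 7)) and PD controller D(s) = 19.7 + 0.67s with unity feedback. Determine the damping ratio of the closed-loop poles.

ζ = 0.545

Forward path: (19.7 + 0.67s)·4/(s(s+7)). The closed-loop characteristic equation is s² + (7 + 4·0.67)s + 4·19.7 = 0.
That is s² + 9.68s + 78.8 = 0, so ω_n = 8.877 rad/s and ζ = 9.68/(2·8.877) = 0.5452.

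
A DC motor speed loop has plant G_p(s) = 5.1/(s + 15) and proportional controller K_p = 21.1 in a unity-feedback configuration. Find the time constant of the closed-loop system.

Closed-loop transfer function: T(s) = K_p·G_p(s)/(1 + K_p·G_p(s)) = 107.6/(s + 15 + 107.6) = 107.6/(s + 122.6).
Time constant τ = 1/122.6 = 0.00816 s.

τ = 0.00816 s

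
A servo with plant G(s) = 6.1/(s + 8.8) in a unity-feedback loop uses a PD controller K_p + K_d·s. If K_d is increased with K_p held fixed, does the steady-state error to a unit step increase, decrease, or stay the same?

At s = 0 the derivative term contributes nothing: C(0) = K_p regardless of K_d, so K_pos = K_p·G(0) and e_ss are unchanged.

unchanged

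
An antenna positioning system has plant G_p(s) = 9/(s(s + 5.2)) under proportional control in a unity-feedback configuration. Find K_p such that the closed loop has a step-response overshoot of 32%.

From %OS = 100·exp(−πζ/√(1−ζ²)) = 32%, ζ = −ln(0.32)/√(π²+ln²(0.32)) = 0.341.
Characteristic equation s² + 5.2s + 9K_p = 0 gives ζ = 5.2/(2√(9K_p)).
Setting ζ = 0.341: √(9K_p) = 5.2/(2·0.341) = 7.626, so K_p = 58.15/9 = 6.46.

K_p = 6.46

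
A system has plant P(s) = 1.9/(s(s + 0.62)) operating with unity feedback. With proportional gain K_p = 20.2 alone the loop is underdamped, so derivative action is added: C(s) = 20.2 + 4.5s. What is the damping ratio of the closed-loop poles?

Forward path: (20.2 + 4.5s)·1.9/(s(s+0.62)). The closed-loop characteristic equation is s² + (0.62 + 1.9·4.5)s + 1.9·20.2 = 0.
That is s² + 9.17s + 38.38 = 0, so ω_n = 6.195 rad/s and ζ = 9.17/(2·6.195) = 0.7401.

ζ = 0.74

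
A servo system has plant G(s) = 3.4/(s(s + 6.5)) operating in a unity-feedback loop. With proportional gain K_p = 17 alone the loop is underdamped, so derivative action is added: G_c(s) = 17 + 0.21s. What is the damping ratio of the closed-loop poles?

Forward path: (17 + 0.21s)·3.4/(s(s+6.5)). The closed-loop characteristic equation is s² + (6.5 + 3.4·0.21)s + 3.4·17 = 0.
That is s² + 7.214s + 57.8 = 0, so ω_n = 7.603 rad/s and ζ = 7.214/(2·7.603) = 0.4744.

ζ = 0.474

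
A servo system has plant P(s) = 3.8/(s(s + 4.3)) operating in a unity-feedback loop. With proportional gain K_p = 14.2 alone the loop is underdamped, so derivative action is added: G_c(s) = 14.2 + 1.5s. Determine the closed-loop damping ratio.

ζ = 0.681

Forward path: (14.2 + 1.5s)·3.8/(s(s+4.3)). The closed-loop characteristic equation is s² + (4.3 + 3.8·1.5)s + 3.8·14.2 = 0.
That is s² + 10s + 53.96 = 0, so ω_n = 7.346 rad/s and ζ = 10/(2·7.346) = 0.6807.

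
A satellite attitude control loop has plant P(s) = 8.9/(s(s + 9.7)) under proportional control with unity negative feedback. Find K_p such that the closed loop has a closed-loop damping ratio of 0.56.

Closed-loop characteristic equation: s² + 9.7s + K_p·8.9 = 0.
So ω_n = √(8.9K_p) and 2ζω_n = 9.7, giving ζ = 9.7/(2√(8.9K_p)).
Setting ζ = 0.56: √(8.9K_p) = 9.7/(2·0.56) = 8.661, so K_p = 75.01/8.9 = 8.43.

K_p = 8.43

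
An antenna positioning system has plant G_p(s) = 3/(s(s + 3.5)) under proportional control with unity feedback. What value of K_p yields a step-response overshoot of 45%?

From %OS = 100·exp(−πζ/√(1−ζ²)) = 45%, ζ = −ln(0.45)/√(π²+ln²(0.45)) = 0.2463.
Characteristic equation s² + 3.5s + 3K_p = 0 gives ζ = 3.5/(2√(3K_p)).
Setting ζ = 0.2463: √(3K_p) = 3.5/(2·0.2463) = 7.104, so K_p = 50.47/3 = 16.8.

K_p = 16.8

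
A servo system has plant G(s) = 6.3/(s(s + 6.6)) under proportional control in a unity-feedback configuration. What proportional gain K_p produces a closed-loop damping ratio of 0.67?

Closed-loop characteristic equation: s² + 6.6s + K_p·6.3 = 0.
So ω_n = √(6.3K_p) and 2ζω_n = 6.6, giving ζ = 6.6/(2√(6.3K_p)).
Setting ζ = 0.67: √(6.3K_p) = 6.6/(2·0.67) = 4.925, so K_p = 24.26/6.3 = 3.85.

K_p = 3.85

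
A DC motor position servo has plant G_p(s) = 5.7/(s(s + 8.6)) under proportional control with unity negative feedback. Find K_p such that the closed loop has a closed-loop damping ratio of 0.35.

Closed-loop characteristic equation: s² + 8.6s + K_p·5.7 = 0.
So ω_n = √(5.7K_p) and 2ζω_n = 8.6, giving ζ = 8.6/(2√(5.7K_p)).
Setting ζ = 0.35: √(5.7K_p) = 8.6/(2·0.35) = 12.29, so K_p = 150.9/5.7 = 26.5.

K_p = 26.5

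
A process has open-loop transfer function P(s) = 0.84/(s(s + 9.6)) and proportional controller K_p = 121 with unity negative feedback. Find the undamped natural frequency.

ω_n = 10.1 rad/s

With unity feedback the closed-loop characteristic equation is s² + 9.6s + 121·0.84 = s² + 9.6s + 101.6 = 0.
Matching s² + 2ζω_n s + ω_n²: ω_n = √101.6 = 10.08 rad/s and 2ζω_n = 9.6, so ζ = 9.6/(2·10.08) = 0.476.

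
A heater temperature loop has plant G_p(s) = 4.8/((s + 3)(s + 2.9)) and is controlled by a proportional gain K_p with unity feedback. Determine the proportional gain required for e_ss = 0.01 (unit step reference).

Steady-state error for a unit step on this type-0 loop is 1/(1 + K_p·G_p(0)).
G_p(0) = 0.5517. Require 1/(1 + K_p·0.5517) = 0.01, so 1 + 0.5517·K_p = 100.
K_p = (100 − 1)/0.5517 = 179.

K_p = 179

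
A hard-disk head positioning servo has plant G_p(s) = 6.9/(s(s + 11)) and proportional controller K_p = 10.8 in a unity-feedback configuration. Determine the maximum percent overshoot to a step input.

7.45%

The closed-loop denominator s² + 11s + 74.52 gives ω_n = √74.52 = 8.632 and ζ = 11/(2ω_n) = 0.6371.
%OS = 100·exp(−πζ/√(1−ζ²)) = 100·exp(−π·0.6371/√0.5941) = 7.45%.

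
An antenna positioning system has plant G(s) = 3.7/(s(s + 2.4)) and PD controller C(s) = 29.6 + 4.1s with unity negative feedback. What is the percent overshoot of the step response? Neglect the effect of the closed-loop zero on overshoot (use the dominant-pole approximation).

Forward path: (29.6 + 4.1s)·3.7/(s(s+2.4)). The closed-loop characteristic equation is s² + (2.4 + 3.7·4.1)s + 3.7·29.6 = 0.
That is s² + 17.57s + 109.5 = 0, so ω_n = 10.47 rad/s and ζ = 17.57/(2·10.47) = 0.8395.
%OS = 100·exp(−πζ/√(1−ζ²)) = 0.781%.

0.781%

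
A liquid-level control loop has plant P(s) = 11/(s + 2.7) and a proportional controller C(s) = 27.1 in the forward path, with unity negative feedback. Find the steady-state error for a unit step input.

The loop is type 0. Static position error constant K_pos = C(0)·P(0) = 27.1·4.074 = 110.4.
Steady-state error to a unit step: e_ss = 1/(1+K_pos) = 1/111.4 = 0.00898.

0.00898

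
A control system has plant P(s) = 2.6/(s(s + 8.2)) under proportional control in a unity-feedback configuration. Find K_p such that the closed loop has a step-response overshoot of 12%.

K_p = 20.7

From %OS = 100·exp(−πζ/√(1−ζ²)) = 12%, ζ = −ln(0.12)/√(π²+ln²(0.12)) = 0.5594.
Characteristic equation s² + 8.2s + 2.6K_p = 0 gives ζ = 8.2/(2√(2.6K_p)).
Setting ζ = 0.5594: √(2.6K_p) = 8.2/(2·0.5594) = 7.329, so K_p = 53.72/2.6 = 20.7.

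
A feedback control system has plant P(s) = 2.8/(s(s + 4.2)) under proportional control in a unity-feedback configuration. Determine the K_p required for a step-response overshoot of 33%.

K_p = 14.2

From %OS = 100·exp(−πζ/√(1−ζ²)) = 33%, ζ = −ln(0.33)/√(π²+ln²(0.33)) = 0.3328.
Characteristic equation s² + 4.2s + 2.8K_p = 0 gives ζ = 4.2/(2√(2.8K_p)).
Setting ζ = 0.3328: √(2.8K_p) = 4.2/(2·0.3328) = 6.31, so K_p = 39.82/2.8 = 14.2.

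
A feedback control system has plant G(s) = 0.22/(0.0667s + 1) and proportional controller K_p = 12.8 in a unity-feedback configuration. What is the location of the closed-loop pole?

Closed loop: T(s) = K_p·G/(1+K_p·G) = 2.816/(0.0667s + 1 + 2.816), with pole at s = −(1 + 2.816)/0.0667 = −57.21.

s = -57.21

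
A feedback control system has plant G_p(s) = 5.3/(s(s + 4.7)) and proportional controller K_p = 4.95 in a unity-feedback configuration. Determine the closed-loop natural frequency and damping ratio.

1 + K_p·G_p(s) = 0 gives s² + 4.7s + 26.23 = 0.
Matching s² + 2ζω_n s + ω_n²: ω_n = √26.23 = 5.122 rad/s and 2ζω_n = 4.7, so ζ = 4.7/(2·5.122) = 0.459.

ω_n = 5.12 rad/s, ζ = 0.459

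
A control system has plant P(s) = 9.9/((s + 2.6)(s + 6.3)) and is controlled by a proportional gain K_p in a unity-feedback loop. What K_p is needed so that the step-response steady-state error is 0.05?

For a type-0 loop with proportional control, e_ss = 1/(1 + K_p·P(0)).
P(0) = 0.6044. Require 1/(1 + K_p·0.6044) = 0.05, so 1 + 0.6044·K_p = 20.
K_p = (20 − 1)/0.6044 = 31.4.

K_p = 31.4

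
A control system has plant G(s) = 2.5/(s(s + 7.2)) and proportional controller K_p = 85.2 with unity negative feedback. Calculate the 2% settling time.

Closed-loop characteristic equation: s² + 7.2s + 213 = 0, so ω_n = 14.59 rad/s and ζ = 7.2/(2·14.59) = 0.2467.
2% settling time T_s ≈ 4/(ζω_n) = 4/3.6 = 1.11 s.

T_s ≈ 1.11 s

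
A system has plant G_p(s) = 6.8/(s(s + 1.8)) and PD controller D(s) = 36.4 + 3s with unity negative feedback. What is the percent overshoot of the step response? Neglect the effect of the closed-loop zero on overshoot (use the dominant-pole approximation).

Forward path: (36.4 + 3s)·6.8/(s(s+1.8)). The closed-loop characteristic equation is s² + (1.8 + 6.8·3)s + 6.8·36.4 = 0.
That is s² + 22.2s + 247.5 = 0, so ω_n = 15.73 rad/s and ζ = 22.2/(2·15.73) = 0.7055.
%OS = 100·exp(−πζ/√(1−ζ²)) = 4.38%.

4.38%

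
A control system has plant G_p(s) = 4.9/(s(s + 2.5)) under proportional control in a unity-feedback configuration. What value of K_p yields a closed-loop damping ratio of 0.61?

Closed-loop characteristic equation: s² + 2.5s + K_p·4.9 = 0.
So ω_n = √(4.9K_p) and 2ζω_n = 2.5, giving ζ = 2.5/(2√(4.9K_p)).
Setting ζ = 0.61: √(4.9K_p) = 2.5/(2·0.61) = 2.049, so K_p = 4.199/4.9 = 0.857.

K_p = 0.857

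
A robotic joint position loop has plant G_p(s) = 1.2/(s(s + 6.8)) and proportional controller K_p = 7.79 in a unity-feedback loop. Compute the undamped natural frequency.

ω_n = 3.06 rad/s

1 + K_p·G_p(s) = 0 gives s² + 6.8s + 9.348 = 0.
Matching s² + 2ζω_n s + ω_n²: ω_n = √9.348 = 3.057 rad/s and 2ζω_n = 6.8, so ζ = 6.8/(2·3.057) = 1.11.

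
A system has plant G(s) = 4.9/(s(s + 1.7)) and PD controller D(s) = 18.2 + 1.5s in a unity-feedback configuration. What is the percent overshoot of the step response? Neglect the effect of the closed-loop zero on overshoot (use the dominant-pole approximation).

18%

Forward path: (18.2 + 1.5s)·4.9/(s(s+1.7)). The closed-loop characteristic equation is s² + (1.7 + 4.9·1.5)s + 4.9·18.2 = 0.
That is s² + 9.05s + 89.18 = 0, so ω_n = 9.444 rad/s and ζ = 9.05/(2·9.444) = 0.4792.
%OS = 100·exp(−πζ/√(1−ζ²)) = 18%.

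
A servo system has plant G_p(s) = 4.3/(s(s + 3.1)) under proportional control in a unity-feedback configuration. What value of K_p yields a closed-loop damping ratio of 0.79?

K_p = 0.895

Closed-loop characteristic equation: s² + 3.1s + K_p·4.3 = 0.
So ω_n = √(4.3K_p) and 2ζω_n = 3.1, giving ζ = 3.1/(2√(4.3K_p)).
Setting ζ = 0.79: √(4.3K_p) = 3.1/(2·0.79) = 1.962, so K_p = 3.85/4.3 = 0.895.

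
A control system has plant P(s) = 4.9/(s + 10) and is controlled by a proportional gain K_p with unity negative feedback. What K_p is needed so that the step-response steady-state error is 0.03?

Steady-state error for a unit step on this type-0 loop is 1/(1 + K_p·P(0)).
P(0) = 0.49. Require 1/(1 + K_p·0.49) = 0.03, so 1 + 0.49·K_p = 33.33.
K_p = (33.33 − 1)/0.49 = 66.

K_p = 66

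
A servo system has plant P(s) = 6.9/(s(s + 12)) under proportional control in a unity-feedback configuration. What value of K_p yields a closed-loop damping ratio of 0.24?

K_p = 90.6

Closed-loop characteristic equation: s² + 12s + K_p·6.9 = 0.
So ω_n = √(6.9K_p) and 2ζω_n = 12, giving ζ = 12/(2√(6.9K_p)).
Setting ζ = 0.24: √(6.9K_p) = 12/(2·0.24) = 25, so K_p = 625/6.9 = 90.6.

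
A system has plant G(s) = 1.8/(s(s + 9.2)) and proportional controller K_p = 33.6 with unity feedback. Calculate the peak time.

T_p = 0.501 s

Closed-loop characteristic equation: s² + 9.2s + 60.48 = 0, so ω_n = 7.777 rad/s and ζ = 9.2/(2·7.777) = 0.5915.
Damped frequency ω_d = ω_n√(1−ζ²) = 6.271 rad/s, so peak time T_p = π/ω_d = 0.501 s.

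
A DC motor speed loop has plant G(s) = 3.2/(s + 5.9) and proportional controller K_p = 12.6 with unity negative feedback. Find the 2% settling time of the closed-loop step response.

T_s ≈ 0.0865 s

Closed-loop transfer function: T(s) = K_p·G(s)/(1 + K_p·G(s)) = 40.32/(s + 5.9 + 40.32) = 40.32/(s + 46.22).
Time constant τ = 1/46.22 = 0.02164 s, so the 2% settling time is about 4τ = 0.0865 s.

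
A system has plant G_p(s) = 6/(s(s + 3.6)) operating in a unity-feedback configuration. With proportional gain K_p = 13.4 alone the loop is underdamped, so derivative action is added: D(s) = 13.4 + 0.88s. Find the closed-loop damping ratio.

ζ = 0.495

Forward path: (13.4 + 0.88s)·6/(s(s+3.6)). The closed-loop characteristic equation is s² + (3.6 + 6·0.88)s + 6·13.4 = 0.
That is s² + 8.88s + 80.4 = 0, so ω_n = 8.967 rad/s and ζ = 8.88/(2·8.967) = 0.4952.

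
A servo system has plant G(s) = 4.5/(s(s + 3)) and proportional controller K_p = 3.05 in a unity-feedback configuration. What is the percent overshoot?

24.9%

The closed-loop denominator s² + 3s + 13.72 gives ω_n = √13.72 = 3.705 and ζ = 3/(2ω_n) = 0.4049.
%OS = 100·exp(−πζ/√(1−ζ²)) = 100·exp(−π·0.4049/√0.8361) = 24.9%.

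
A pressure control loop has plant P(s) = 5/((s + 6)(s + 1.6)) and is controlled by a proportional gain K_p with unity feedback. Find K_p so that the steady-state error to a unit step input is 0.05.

K_p = 36.5

The loop is type 0, so e_ss(step) = 1/(1 + K_pos) with K_pos = K_p·P(0).
P(0) = 0.5208. Require 1/(1 + K_p·0.5208) = 0.05, so 1 + 0.5208·K_p = 20.
K_p = (20 − 1)/0.5208 = 36.5.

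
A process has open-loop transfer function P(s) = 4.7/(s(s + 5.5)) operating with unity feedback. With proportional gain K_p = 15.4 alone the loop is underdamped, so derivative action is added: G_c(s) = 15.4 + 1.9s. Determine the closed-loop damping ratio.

ζ = 0.848

Forward path: (15.4 + 1.9s)·4.7/(s(s+5.5)). The closed-loop characteristic equation is s² + (5.5 + 4.7·1.9)s + 4.7·15.4 = 0.
That is s² + 14.43s + 72.38 = 0, so ω_n = 8.508 rad/s and ζ = 14.43/(2·8.508) = 0.8481.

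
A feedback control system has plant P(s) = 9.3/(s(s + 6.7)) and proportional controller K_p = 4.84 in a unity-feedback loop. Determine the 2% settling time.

Closed-loop characteristic equation: s² + 6.7s + 45.01 = 0, so ω_n = 6.709 rad/s and ζ = 6.7/(2·6.709) = 0.4993.
2% settling time T_s ≈ 4/(ζω_n) = 4/3.35 = 1.19 s.

T_s ≈ 1.19 s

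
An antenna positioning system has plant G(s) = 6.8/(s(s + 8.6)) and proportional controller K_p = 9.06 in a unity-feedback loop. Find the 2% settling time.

The closed-loop denominator s² + 8.6s + 61.61 gives ω_n = √61.61 = 7.849 and ζ = 8.6/(2ω_n) = 0.5478.
2% settling time T_s ≈ 4/(ζω_n) = 4/4.3 = 0.93 s.

T_s ≈ 0.93 s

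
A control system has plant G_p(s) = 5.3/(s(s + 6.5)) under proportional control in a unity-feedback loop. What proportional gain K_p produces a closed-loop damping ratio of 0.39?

K_p = 13.1

Closed-loop characteristic equation: s² + 6.5s + K_p·5.3 = 0.
So ω_n = √(5.3K_p) and 2ζω_n = 6.5, giving ζ = 6.5/(2√(5.3K_p)).
Setting ζ = 0.39: √(5.3K_p) = 6.5/(2·0.39) = 8.333, so K_p = 69.44/5.3 = 13.1.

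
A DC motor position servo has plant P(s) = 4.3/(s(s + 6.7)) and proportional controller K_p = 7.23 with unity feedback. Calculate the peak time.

From 1 + K_pP(s) = 0: s² + 6.7s + 31.09 = 0 ⇒ ω_n = 5.576, ζ = 0.6008.
Damped frequency ω_d = ω_n√(1−ζ²) = 4.457 rad/s, so peak time T_p = π/ω_d = 0.705 s.

T_p = 0.705 s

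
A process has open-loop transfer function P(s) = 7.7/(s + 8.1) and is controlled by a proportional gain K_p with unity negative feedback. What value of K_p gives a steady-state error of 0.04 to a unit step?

The loop is type 0, so e_ss(step) = 1/(1 + K_pos) with K_pos = K_p·P(0).
P(0) = 0.9506. Require 1/(1 + K_p·0.9506) = 0.04, so 1 + 0.9506·K_p = 25.
K_p = (25 − 1)/0.9506 = 25.2.

K_p = 25.2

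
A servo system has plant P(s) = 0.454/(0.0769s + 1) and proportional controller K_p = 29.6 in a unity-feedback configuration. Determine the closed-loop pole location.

Closed loop: T(s) = K_p·P/(1+K_p·P) = 13.44/(0.0769s + 1 + 13.44), with pole at s = −(1 + 13.44)/0.0769 = −187.8.

s = -187.8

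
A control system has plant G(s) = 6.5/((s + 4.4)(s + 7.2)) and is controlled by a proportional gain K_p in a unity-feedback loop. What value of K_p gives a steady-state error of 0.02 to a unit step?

K_p = 239

For a type-0 loop with proportional control, e_ss = 1/(1 + K_p·G(0)).
G(0) = 0.2052. Require 1/(1 + K_p·0.2052) = 0.02, so 1 + 0.2052·K_p = 50.
K_p = (50 − 1)/0.2052 = 239.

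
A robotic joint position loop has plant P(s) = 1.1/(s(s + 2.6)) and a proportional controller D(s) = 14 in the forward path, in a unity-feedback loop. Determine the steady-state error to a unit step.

The open loop D(s)P(s) has a pole at the origin (type 1), so the static position error constant is infinite and e_ss = 1/(1+∞) = 0.

0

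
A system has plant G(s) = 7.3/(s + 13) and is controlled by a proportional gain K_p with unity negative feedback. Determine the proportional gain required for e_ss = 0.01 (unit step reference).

The loop is type 0, so e_ss(step) = 1/(1 + K_pos) with K_pos = K_p·G(0).
G(0) = 0.5615. Require 1/(1 + K_p·0.5615) = 0.01, so 1 + 0.5615·K_p = 100.
K_p = (100 − 1)/0.5615 = 176.

K_p = 176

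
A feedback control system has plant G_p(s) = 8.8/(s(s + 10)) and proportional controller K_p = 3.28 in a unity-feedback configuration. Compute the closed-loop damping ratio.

ζ = 0.931

1 + K_p·G_p(s) = 0 gives s² + 10s + 28.86 = 0.
Matching s² + 2ζω_n s + ω_n²: ω_n = √28.86 = 5.373 rad/s and 2ζω_n = 10, so ζ = 10/(2·5.373) = 0.931.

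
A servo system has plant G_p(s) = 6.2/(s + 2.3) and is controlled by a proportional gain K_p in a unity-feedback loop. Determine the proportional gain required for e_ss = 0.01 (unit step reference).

The loop is type 0, so e_ss(step) = 1/(1 + K_pos) with K_pos = K_p·G_p(0).
G_p(0) = 2.696. Require 1/(1 + K_p·2.696) = 0.01, so 1 + 2.696·K_p = 100.
K_p = (100 − 1)/2.696 = 36.7.

K_p = 36.7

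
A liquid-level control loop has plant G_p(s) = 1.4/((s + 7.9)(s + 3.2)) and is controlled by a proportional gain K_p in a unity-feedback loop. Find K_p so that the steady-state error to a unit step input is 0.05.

For a type-0 loop with proportional control, e_ss = 1/(1 + K_p·G_p(0)).
G_p(0) = 0.05538. Require 1/(1 + K_p·0.05538) = 0.05, so 1 + 0.05538·K_p = 20.
K_p = (20 − 1)/0.05538 = 343.

K_p = 343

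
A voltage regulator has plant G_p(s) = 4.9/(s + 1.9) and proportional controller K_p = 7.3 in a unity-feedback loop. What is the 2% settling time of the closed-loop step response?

T_s ≈ 0.106 s

Closed-loop transfer function: T(s) = K_p·G_p(s)/(1 + K_p·G_p(s)) = 35.77/(s + 1.9 + 35.77) = 35.77/(s + 37.67).
Time constant τ = 1/37.67 = 0.02655 s, so the 2% settling time is about 4τ = 0.106 s.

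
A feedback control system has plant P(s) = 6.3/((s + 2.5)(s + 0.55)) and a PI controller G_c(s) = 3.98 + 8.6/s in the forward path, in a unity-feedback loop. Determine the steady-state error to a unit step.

The open loop G_c(s)P(s) has a pole at the origin (type 1), so the static position error constant is infinite and e_ss = 1/(1+∞) = 0.

0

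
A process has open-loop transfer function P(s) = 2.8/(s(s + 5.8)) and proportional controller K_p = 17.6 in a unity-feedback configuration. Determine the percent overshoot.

24%

Closed-loop characteristic equation: s² + 5.8s + 49.28 = 0, so ω_n = 7.02 rad/s and ζ = 5.8/(2·7.02) = 0.4131.
%OS = 100·exp(−πζ/√(1−ζ²)) = 100·exp(−π·0.4131/√0.8293) = 24%.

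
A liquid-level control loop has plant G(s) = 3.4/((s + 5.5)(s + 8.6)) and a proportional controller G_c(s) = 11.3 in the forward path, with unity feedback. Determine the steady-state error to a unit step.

The loop is type 0. Static position error constant K_pos = G_c(0)·G(0) = 11.3·0.07188 = 0.8123.
Steady-state error to a unit step: e_ss = 1/(1+K_pos) = 1/1.812 = 0.552.

0.552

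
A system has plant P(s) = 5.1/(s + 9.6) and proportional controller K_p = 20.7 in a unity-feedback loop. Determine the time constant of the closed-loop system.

Closed-loop transfer function: T(s) = K_p·P(s)/(1 + K_p·P(s)) = 105.6/(s + 9.6 + 105.6) = 105.6/(s + 115.2).
Time constant τ = 1/115.2 = 0.00868 s.

τ = 0.00868 s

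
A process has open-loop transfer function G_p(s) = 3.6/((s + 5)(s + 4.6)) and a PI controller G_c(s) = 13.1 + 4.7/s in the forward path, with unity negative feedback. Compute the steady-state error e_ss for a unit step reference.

0

The open loop G_c(s)G_p(s) has a pole at the origin (type 1), so the static position error constant is infinite and e_ss = 1/(1+∞) = 0.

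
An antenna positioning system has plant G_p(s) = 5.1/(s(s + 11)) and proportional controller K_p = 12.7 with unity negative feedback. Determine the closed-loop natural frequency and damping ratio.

The closed-loop denominator is s(s+11) + 12.7·5.1 = s² + 11s + 64.77.
So ω_n² = 64.77 ⇒ ω_n = 8.048 rad/s, and ζ = 11/(2ω_n) = 0.683.

ω_n = 8.05 rad/s, ζ = 0.683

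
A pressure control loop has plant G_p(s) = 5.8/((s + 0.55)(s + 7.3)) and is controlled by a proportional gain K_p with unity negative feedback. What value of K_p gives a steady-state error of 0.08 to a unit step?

K_p = 7.96

For a type-0 loop with proportional control, e_ss = 1/(1 + K_p·G_p(0)).
G_p(0) = 1.445. Require 1/(1 + K_p·1.445) = 0.08, so 1 + 1.445·K_p = 12.5.
K_p = (12.5 − 1)/1.445 = 7.96.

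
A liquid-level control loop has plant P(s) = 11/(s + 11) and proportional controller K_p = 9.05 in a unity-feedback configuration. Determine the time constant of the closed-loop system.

Closed-loop transfer function: T(s) = K_p·P(s)/(1 + K_p·P(s)) = 99.55/(s + 11 + 99.55) = 99.55/(s + 110.6).
Time constant τ = 1/110.6 = 0.00905 s.

τ = 0.00905 s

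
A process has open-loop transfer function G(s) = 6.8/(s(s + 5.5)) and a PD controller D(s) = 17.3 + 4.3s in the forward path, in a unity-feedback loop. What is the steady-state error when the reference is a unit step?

The open loop D(s)G(s) has a pole at the origin (type 1), so the static position error constant is infinite and e_ss = 1/(1+∞) = 0.

0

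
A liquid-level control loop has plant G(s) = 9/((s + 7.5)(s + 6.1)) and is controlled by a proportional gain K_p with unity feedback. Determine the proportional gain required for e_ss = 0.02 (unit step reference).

The loop is type 0, so e_ss(step) = 1/(1 + K_pos) with K_pos = K_p·G(0).
G(0) = 0.1967. Require 1/(1 + K_p·0.1967) = 0.02, so 1 + 0.1967·K_p = 50.
K_p = (50 − 1)/0.1967 = 249.

K_p = 249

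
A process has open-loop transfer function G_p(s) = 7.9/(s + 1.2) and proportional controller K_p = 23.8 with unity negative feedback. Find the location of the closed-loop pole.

Closed-loop transfer function: T(s) = K_p·G_p(s)/(1 + K_p·G_p(s)) = 188/(s + 1.2 + 188) = 188/(s + 189.2).
The closed-loop pole is at s = −189.2.

s = -189.2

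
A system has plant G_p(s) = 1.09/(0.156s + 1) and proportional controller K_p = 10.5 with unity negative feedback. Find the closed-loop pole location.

s = -79.78

Closed loop: T(s) = K_p·G_p/(1+K_p·G_p) = 11.45/(0.156s + 1 + 11.45), with pole at s = −(1 + 11.45)/0.156 = −79.78.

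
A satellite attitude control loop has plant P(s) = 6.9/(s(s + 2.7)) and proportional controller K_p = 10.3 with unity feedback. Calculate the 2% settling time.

Closed-loop characteristic equation: s² + 2.7s + 71.07 = 0, so ω_n = 8.43 rad/s and ζ = 2.7/(2·8.43) = 0.1601.
2% settling time T_s ≈ 4/(ζω_n) = 4/1.35 = 2.96 s.

T_s ≈ 2.96 s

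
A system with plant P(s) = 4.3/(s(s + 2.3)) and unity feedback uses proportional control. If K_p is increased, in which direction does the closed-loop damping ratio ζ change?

ζ = 2.3/(2√(4.3K_p)); increasing K_p raises the denominator, so ζ falls.

decrease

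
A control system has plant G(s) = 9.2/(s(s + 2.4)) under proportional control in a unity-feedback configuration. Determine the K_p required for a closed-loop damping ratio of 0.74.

Closed-loop characteristic equation: s² + 2.4s + K_p·9.2 = 0.
So ω_n = √(9.2K_p) and 2ζω_n = 2.4, giving ζ = 2.4/(2√(9.2K_p)).
Setting ζ = 0.74: √(9.2K_p) = 2.4/(2·0.74) = 1.622, so K_p = 2.63/9.2 = 0.286.

K_p = 0.286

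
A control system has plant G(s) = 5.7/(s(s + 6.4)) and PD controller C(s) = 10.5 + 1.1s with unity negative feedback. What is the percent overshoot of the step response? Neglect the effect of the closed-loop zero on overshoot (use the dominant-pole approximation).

Forward path: (10.5 + 1.1s)·5.7/(s(s+6.4)). The closed-loop characteristic equation is s² + (6.4 + 5.7·1.1)s + 5.7·10.5 = 0.
That is s² + 12.67s + 59.85 = 0, so ω_n = 7.736 rad/s and ζ = 12.67/(2·7.736) = 0.8189.
%OS = 100·exp(−πζ/√(1−ζ²)) = 1.13%.

1.13%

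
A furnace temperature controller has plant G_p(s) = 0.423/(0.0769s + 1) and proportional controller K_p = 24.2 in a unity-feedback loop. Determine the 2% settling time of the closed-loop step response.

Closed loop: T(s) = K_p·G_p/(1+K_p·G_p) = 10.24/(0.0769s + 1 + 10.24), with pole at s = −(1 + 10.24)/0.0769 = −146.1.
τ = 1/146.1 = 0.006844 s, so 2% settling time ≈ 4τ = 0.0274 s.

T_s ≈ 0.0274 s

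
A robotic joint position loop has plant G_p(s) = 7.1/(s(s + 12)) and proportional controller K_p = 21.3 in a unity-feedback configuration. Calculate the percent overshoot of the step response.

From 1 + K_pG_p(s) = 0: s² + 12s + 151.2 = 0 ⇒ ω_n = 12.3, ζ = 0.4879.
%OS = 100·exp(−πζ/√(1−ζ²)) = 100·exp(−π·0.4879/√0.762) = 17.3%.

17.3%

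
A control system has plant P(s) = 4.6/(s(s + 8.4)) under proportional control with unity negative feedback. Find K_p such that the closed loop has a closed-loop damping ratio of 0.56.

K_p = 12.2

Closed-loop characteristic equation: s² + 8.4s + K_p·4.6 = 0.
So ω_n = √(4.6K_p) and 2ζω_n = 8.4, giving ζ = 8.4/(2√(4.6K_p)).
Setting ζ = 0.56: √(4.6K_p) = 8.4/(2·0.56) = 7.5, so K_p = 56.25/4.6 = 12.2.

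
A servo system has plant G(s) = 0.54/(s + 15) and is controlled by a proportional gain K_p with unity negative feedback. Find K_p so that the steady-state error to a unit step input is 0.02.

K_p = 1360

The loop is type 0, so e_ss(step) = 1/(1 + K_pos) with K_pos = K_p·G(0).
G(0) = 0.036. Require 1/(1 + K_p·0.036) = 0.02, so 1 + 0.036·K_p = 50.
K_p = (50 − 1)/0.036 = 1360.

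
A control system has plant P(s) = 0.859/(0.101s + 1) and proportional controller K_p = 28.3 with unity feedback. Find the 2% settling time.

Closed loop: T(s) = K_p·P/(1+K_p·P) = 24.31/(0.101s + 1 + 24.31), with pole at s = −(1 + 24.31)/0.101 = −250.6.
τ = 1/250.6 = 0.003991 s, so 2% settling time ≈ 4τ = 0.016 s.

T_s ≈ 0.016 s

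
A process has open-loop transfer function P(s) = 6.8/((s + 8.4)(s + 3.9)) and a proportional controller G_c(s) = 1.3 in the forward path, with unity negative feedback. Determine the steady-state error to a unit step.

0.788

The loop is type 0. Static position error constant K_pos = G_c(0)·P(0) = 1.3·0.2076 = 0.2698.
Steady-state error to a unit step: e_ss = 1/(1+K_pos) = 1/1.27 = 0.788.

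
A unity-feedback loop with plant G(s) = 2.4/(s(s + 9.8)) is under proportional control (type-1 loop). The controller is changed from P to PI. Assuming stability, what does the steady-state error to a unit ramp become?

0

The integrator raises the loop to type 2, so K_v → ∞ and e_ss to a ramp is zero.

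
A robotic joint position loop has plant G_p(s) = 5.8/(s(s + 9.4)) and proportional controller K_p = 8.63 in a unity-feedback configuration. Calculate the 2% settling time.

Closed-loop characteristic equation: s² + 9.4s + 50.05 = 0, so ω_n = 7.075 rad/s and ζ = 9.4/(2·7.075) = 0.6643.
2% settling time T_s ≈ 4/(ζω_n) = 4/4.7 = 0.851 s.

T_s ≈ 0.851 s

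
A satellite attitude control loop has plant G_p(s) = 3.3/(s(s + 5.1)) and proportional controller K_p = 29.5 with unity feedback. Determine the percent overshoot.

Closed-loop characteristic equation: s² + 5.1s + 97.35 = 0, so ω_n = 9.867 rad/s and ζ = 5.1/(2·9.867) = 0.2584.
%OS = 100·exp(−πζ/√(1−ζ²)) = 100·exp(−π·0.2584/√0.9332) = 43.1%.

43.1%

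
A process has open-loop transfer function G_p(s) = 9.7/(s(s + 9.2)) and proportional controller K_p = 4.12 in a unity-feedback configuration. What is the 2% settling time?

T_s ≈ 0.87 s

The closed-loop denominator s² + 9.2s + 39.96 gives ω_n = √39.96 = 6.322 and ζ = 9.2/(2ω_n) = 0.7277.
2% settling time T_s ≈ 4/(ζω_n) = 4/4.6 = 0.87 s.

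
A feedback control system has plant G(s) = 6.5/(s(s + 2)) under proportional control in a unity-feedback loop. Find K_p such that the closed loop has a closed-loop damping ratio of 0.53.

Closed-loop characteristic equation: s² + 2s + K_p·6.5 = 0.
So ω_n = √(6.5K_p) and 2ζω_n = 2, giving ζ = 2/(2√(6.5K_p)).
Setting ζ = 0.53: √(6.5K_p) = 2/(2·0.53) = 1.887, so K_p = 3.56/6.5 = 0.548.

K_p = 0.548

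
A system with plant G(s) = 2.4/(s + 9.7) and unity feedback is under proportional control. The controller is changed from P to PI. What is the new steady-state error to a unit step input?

Adding integral action puts a pole at s = 0 in the forward path, raising the system type to 1; a type-1 loop has zero steady-state error to a step.

0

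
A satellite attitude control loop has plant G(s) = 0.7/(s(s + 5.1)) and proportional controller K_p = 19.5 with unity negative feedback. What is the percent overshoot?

5%

From 1 + K_pG(s) = 0: s² + 5.1s + 13.65 = 0 ⇒ ω_n = 3.695, ζ = 0.6902.
%OS = 100·exp(−πζ/√(1−ζ²)) = 100·exp(−π·0.6902/√0.5236) = 5%.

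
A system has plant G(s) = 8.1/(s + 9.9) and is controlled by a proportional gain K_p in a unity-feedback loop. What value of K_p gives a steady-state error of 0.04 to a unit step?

The loop is type 0, so e_ss(step) = 1/(1 + K_pos) with K_pos = K_p·G(0).
G(0) = 0.8182. Require 1/(1 + K_p·0.8182) = 0.04, so 1 + 0.8182·K_p = 25.
K_p = (25 − 1)/0.8182 = 29.3.

K_p = 29.3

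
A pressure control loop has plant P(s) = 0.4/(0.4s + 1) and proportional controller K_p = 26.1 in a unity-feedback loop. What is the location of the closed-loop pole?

s = -28.6

Closed loop: T(s) = K_p·P/(1+K_p·P) = 10.44/(0.4s + 1 + 10.44), with pole at s = −(1 + 10.44)/0.4 = −28.6.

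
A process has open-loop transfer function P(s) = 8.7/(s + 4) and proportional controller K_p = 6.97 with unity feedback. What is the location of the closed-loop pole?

s = -64.64

Closed-loop transfer function: T(s) = K_p·P(s)/(1 + K_p·P(s)) = 60.64/(s + 4 + 60.64) = 60.64/(s + 64.64).
The closed-loop pole is at s = −64.64.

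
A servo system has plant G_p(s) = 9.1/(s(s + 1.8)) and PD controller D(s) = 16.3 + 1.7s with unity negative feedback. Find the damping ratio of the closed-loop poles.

Forward path: (16.3 + 1.7s)·9.1/(s(s+1.8)). The closed-loop characteristic equation is s² + (1.8 + 9.1·1.7)s + 9.1·16.3 = 0.
That is s² + 17.27s + 148.3 = 0, so ω_n = 12.18 rad/s and ζ = 17.27/(2·12.18) = 0.709.

ζ = 0.709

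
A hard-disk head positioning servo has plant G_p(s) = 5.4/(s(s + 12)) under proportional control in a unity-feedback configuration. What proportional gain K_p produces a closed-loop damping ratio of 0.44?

K_p = 34.4

Closed-loop characteristic equation: s² + 12s + K_p·5.4 = 0.
So ω_n = √(5.4K_p) and 2ζω_n = 12, giving ζ = 12/(2√(5.4K_p)).
Setting ζ = 0.44: √(5.4K_p) = 12/(2·0.44) = 13.64, so K_p = 186/5.4 = 34.4.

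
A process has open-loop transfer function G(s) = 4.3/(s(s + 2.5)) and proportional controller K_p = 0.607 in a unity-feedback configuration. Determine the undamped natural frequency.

ω_n = 1.62 rad/s

With unity feedback the closed-loop characteristic equation is s² + 2.5s + 0.607·4.3 = s² + 2.5s + 2.61 = 0.
Matching s² + 2ζω_n s + ω_n²: ω_n = √2.61 = 1.616 rad/s and 2ζω_n = 2.5, so ζ = 2.5/(2·1.616) = 0.774.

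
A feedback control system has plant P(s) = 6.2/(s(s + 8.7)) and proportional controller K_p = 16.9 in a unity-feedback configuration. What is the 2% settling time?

T_s ≈ 0.92 s

The closed-loop denominator s² + 8.7s + 104.8 gives ω_n = √104.8 = 10.24 and ζ = 8.7/(2ω_n) = 0.425.
2% settling time T_s ≈ 4/(ζω_n) = 4/4.35 = 0.92 s.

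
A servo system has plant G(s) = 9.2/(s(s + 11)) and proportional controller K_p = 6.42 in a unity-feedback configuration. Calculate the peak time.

T_p = 0.585 s

The closed-loop denominator s² + 11s + 59.06 gives ω_n = √59.06 = 7.685 and ζ = 11/(2ω_n) = 0.7157.
Damped frequency ω_d = ω_n√(1−ζ²) = 5.368 rad/s, so peak time T_p = π/ω_d = 0.585 s.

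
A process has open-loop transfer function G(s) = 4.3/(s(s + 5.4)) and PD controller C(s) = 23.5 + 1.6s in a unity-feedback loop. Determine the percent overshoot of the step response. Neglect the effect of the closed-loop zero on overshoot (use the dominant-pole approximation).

8.86%

Forward path: (23.5 + 1.6s)·4.3/(s(s+5.4)). The closed-loop characteristic equation is s² + (5.4 + 4.3·1.6)s + 4.3·23.5 = 0.
That is s² + 12.28s + 101 = 0, so ω_n = 10.05 rad/s and ζ = 12.28/(2·10.05) = 0.6108.
%OS = 100·exp(−πζ/√(1−ζ²)) = 8.86%.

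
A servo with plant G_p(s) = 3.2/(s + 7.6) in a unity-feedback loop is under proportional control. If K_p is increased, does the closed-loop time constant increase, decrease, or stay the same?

decrease

Closed-loop pole is at s = −(7.6+K_p·3.2); larger K_p moves it further left, so τ = 1/(7.6+K_p·3.2) decreases.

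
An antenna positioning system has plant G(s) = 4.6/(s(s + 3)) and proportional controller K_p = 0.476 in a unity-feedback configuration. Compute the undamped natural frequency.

1 + K_p·G(s) = 0 gives s² + 3s + 2.19 = 0.
Matching s² + 2ζω_n s + ω_n²: ω_n = √2.19 = 1.48 rad/s and 2ζω_n = 3, so ζ = 3/(2·1.48) = 1.01.

ω_n = 1.48 rad/s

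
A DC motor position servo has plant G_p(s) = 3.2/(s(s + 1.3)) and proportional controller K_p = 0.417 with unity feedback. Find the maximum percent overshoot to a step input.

11.8%

From 1 + K_pG_p(s) = 0: s² + 1.3s + 1.334 = 0 ⇒ ω_n = 1.155, ζ = 0.5627.
%OS = 100·exp(−πζ/√(1−ζ²)) = 100·exp(−π·0.5627/√0.6834) = 11.8%.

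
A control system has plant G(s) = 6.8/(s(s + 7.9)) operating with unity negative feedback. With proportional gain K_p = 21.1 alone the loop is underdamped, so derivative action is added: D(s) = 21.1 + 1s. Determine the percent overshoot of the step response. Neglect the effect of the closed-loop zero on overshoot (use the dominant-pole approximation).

Forward path: (21.1 + 1s)·6.8/(s(s+7.9)). The closed-loop characteristic equation is s² + (7.9 + 6.8·1)s + 6.8·21.1 = 0.
That is s² + 14.7s + 143.5 = 0, so ω_n = 11.98 rad/s and ζ = 14.7/(2·11.98) = 0.6136.
%OS = 100·exp(−πζ/√(1−ζ²)) = 8.7%.

8.7%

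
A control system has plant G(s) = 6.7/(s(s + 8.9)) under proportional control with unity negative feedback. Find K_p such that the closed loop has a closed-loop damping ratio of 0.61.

K_p = 7.94

Closed-loop characteristic equation: s² + 8.9s + K_p·6.7 = 0.
So ω_n = √(6.7K_p) and 2ζω_n = 8.9, giving ζ = 8.9/(2√(6.7K_p)).
Setting ζ = 0.61: √(6.7K_p) = 8.9/(2·0.61) = 7.295, so K_p = 53.22/6.7 = 7.94.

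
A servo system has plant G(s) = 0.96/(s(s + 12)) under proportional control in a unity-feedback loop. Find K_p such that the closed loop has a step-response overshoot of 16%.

K_p = 148

From %OS = 100·exp(−πζ/√(1−ζ²)) = 16%, ζ = −ln(0.16)/√(π²+ln²(0.16)) = 0.5039.
Characteristic equation s² + 12s + 0.96K_p = 0 gives ζ = 12/(2√(0.96K_p)).
Setting ζ = 0.5039: √(0.96K_p) = 12/(2·0.5039) = 11.91, so K_p = 141.8/0.96 = 148.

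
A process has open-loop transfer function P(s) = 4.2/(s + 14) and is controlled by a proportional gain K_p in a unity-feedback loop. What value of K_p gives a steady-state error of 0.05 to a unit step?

The loop is type 0, so e_ss(step) = 1/(1 + K_pos) with K_pos = K_p·P(0).
P(0) = 0.3. Require 1/(1 + K_p·0.3) = 0.05, so 1 + 0.3·K_p = 20.
K_p = (20 − 1)/0.3 = 63.3.

K_p = 63.3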